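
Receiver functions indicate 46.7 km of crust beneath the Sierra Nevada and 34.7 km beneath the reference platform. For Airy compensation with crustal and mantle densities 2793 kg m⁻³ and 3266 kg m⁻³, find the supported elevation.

1.74 km

Excess crust Δ = 46.7 km − 34.7 km = 12 km, split between elevation h and root r with h + r = Δ.
Airy balance ρ_c h = (ρ_m − ρ_c) r gives r = h ρ_c/(ρ_m − ρ_c), so h (1 + ρ_c/(ρ_m − ρ_c)) = Δ, i.e. h = Δ (ρ_m − ρ_c)/ρ_m.
h = 12 km × 473/3266 = 1.74 km.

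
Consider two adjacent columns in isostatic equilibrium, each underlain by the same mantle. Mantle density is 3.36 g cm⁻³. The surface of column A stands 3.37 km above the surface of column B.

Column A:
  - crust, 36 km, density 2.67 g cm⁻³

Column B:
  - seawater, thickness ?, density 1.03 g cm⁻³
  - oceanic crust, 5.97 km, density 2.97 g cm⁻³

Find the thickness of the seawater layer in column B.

Take the compensation level at the base of the deeper column (depth z_c below the surface of column A) and equate Σ ρ_i t_i down to z_c; mantle fills any gap and the z_c terms cancel.
Column A: 36×2.67 + (z_c − 36)×3.36
Column B: 3.37×0 + x×1.03 + 5.97×2.97 + (z_c − 3.37 − 5.97 − x)×3.36
The z_c×3.36 term appears on both sides and cancels. Collect the known terms of each column as K = Σ(ρt)_known − 3.36 × (depth of known layers): K_A = 96.12 − 3.36×36 = −24.84; K_B = 17.7309 − 3.36×(3.37 + 5.97) = −13.6515.
Balance: K_A = K_B − x×(3.36 − 1.03), so x = (K_B − K_A)/(3.36 − 1.03) = 11.1885/2.33 = 4.8 km.

4.8 km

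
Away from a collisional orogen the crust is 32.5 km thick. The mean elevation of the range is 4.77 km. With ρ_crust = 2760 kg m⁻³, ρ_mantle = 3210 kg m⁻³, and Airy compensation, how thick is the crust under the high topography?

Root depth r = h ρ_c / (ρ_m − ρ_c) = 4.77 km × 2760 / 450 = 29.26 km.
Total thickness = T + h + r = 32.5 km + 4.77 km + 29.26 km = 66.5 km.

66.5 km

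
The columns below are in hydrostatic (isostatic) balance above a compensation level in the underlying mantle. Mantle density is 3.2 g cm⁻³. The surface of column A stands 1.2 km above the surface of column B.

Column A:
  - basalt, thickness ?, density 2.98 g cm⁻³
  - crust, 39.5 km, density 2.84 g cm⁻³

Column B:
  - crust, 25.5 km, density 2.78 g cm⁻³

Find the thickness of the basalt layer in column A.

Take the compensation level at the base of the deeper column (depth z_c below the surface of column A) and equate Σ ρ_i t_i down to z_c; mantle fills any gap and the z_c terms cancel.
Column A: x×2.98 + 39.5×2.84 + (z_c − 39.5 − x)×3.2
Column B: 1.2×0 + 25.5×2.78 + (z_c − 1.2 − 25.5)×3.2
The z_c×3.2 term appears on both sides and cancels. Collect the known terms of each column as K = Σ(ρt)_known − 3.2 × (depth of known layers): K_A = 112.18 − 3.2×39.5 = −14.22; K_B = 70.89 − 3.2×(1.2 + 25.5) = −14.55.
Balance: K_A − x×(3.2 − 2.98) = K_B, so x = (K_A − K_B)/(3.2 − 2.98) = 0.33/0.22 = 1.5 km.

1.5 km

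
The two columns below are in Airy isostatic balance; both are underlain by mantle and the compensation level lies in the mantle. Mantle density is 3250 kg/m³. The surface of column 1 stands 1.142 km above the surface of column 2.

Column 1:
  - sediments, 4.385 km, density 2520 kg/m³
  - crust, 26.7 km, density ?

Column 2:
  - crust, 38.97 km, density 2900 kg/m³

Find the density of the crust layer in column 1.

Take the compensation level at the base of the deeper column (depth z_c below the surface of column 1) and equate Σ ρ_i t_i down to z_c; mantle fills any gap and the z_c terms cancel.
Column 1: 4.385×2520 + 26.7×ρ + (z_c − 31.085)×3250
Column 2: 1.142×0 + 38.97×2900 + (z_c − 1.142 − 38.97)×3250
The z_c×3250 term appears on both sides and cancels. Collect the known terms of each column as K = Σ(ρt)_known − 3250 × (depth of known layers): K_1 = 11050.2 − 3250×31.085 = −89976.05; K_2 = 113013 − 3250×(1.142 + 38.97) = −17351.
Balance: K_1 + 26.7×ρ = K_2, so ρ = (K_2 − K_1)/26.7 = 72625.1/26.7 = 2720 kg/m³.

2720 kg/m³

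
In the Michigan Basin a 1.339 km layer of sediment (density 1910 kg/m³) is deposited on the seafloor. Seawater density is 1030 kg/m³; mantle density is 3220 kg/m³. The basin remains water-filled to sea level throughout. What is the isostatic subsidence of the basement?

0.538 km

Submarine loading: the sediment displaces seawater, and the subsidence is in turn flooded, so s (ρ_m − ρ_w) = t (ρ_sed − ρ_w).
s = 1.339 km × (1910 − 1030) / (3220 − 1030) = 0.538 km.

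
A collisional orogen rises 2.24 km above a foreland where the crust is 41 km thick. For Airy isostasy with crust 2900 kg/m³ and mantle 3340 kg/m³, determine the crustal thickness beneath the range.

Root depth r = h ρ_c / (ρ_m − ρ_c) = 2.24 km × 2900 / 440 = 14.76 km.
Total thickness = T + h + r = 41 km + 2.24 km + 14.76 km = 58 km.

58 km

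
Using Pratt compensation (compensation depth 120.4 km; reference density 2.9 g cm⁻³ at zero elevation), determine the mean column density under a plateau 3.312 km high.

Pratt balance: ρ_ref D = ρ (D + h).
ρ = ρ_ref D/(D + h) = 2.9 × 120.4 km/(120.4 km + 3.312 km) = 2.82 g cm⁻³.

2.82 g cm⁻³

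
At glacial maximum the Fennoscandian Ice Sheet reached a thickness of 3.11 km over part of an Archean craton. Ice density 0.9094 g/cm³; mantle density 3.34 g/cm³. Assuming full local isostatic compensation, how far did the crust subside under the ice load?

By Archimedes' principle applied to the lithosphere: the ice load ρ_ice t is balanced by mantle displaced below, ρ_m s.
s = t ρ_ice / ρ_m = 3.11 km × 0.9094/3.34 = 0.847 km.

0.847 km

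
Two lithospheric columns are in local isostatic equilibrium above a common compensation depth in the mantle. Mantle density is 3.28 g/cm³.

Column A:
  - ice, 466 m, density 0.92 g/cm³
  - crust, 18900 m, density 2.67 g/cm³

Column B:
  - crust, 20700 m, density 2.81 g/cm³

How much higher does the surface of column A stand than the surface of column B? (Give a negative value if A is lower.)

For any compensation level in the mantle, the mantle terms cancel and isostasy reduces to e = (Σt_A − Σt_B) − (Σ(ρt)_A − Σ(ρt)_B) / ρ_m.
Σt_A = 19366 m; Σt_B = 20700 m; Σ(ρt)_A = 50891.72; Σ(ρt)_B = 58167 (in m·g/cm³).
e = (19366 − 20700) − (50891.72 − 58167) / 3.28 = 884 m.

884 m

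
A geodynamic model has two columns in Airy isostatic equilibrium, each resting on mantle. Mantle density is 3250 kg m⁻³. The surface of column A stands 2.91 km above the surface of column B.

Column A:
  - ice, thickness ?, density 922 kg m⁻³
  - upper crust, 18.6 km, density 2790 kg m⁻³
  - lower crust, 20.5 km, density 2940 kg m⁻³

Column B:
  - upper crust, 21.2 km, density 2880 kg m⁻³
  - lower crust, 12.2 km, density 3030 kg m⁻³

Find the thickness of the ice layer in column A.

2.18 km

Take the compensation level at the base of the deeper column (depth z_c below the surface of column A) and equate Σ ρ_i t_i down to z_c; mantle fills any gap and the z_c terms cancel.
Column A: x×922 + 18.6×2790 + 20.5×2940 + (z_c − 39.1 − x)×3250
Column B: 2.91×0 + 21.2×2880 + 12.2×3030 + (z_c − 2.91 − 33.4)×3250
The z_c×3250 term appears on both sides and cancels. Collect the known terms of each column as K = Σ(ρt)_known − 3250 × (depth of known layers): K_A = 112164 − 3250×39.1 = −14911; K_B = 98022 − 3250×(2.91 + 33.4) = −19985.5.
Balance: K_A − x×(3250 − 922) = K_B, so x = (K_A − K_B)/(3250 − 922) = 5074.5/2328 = 2.18 km.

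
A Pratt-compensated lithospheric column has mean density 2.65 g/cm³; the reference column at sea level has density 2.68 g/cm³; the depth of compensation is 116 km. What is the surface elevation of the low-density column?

ρ_ref D = ρ (D + h) → h = D (ρ_ref − ρ)/ρ.
h = 116 km × (2.68 − 2.65)/2.65 = 1.31 km.

1.31 km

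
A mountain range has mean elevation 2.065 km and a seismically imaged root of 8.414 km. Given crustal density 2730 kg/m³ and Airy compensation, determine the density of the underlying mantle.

3400 kg/m³

Airy balance: ρ_c h = (ρ_m − ρ_c) r → ρ_m = ρ_c (1 + h/r).
ρ_m = 2730 × (1 + 2.065 km/8.414 km) = 3400 kg/m³.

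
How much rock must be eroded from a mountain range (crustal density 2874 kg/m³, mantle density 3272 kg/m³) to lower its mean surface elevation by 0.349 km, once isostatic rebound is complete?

2.87 km

Net drop Δ = e − u = e − e ρ_c/ρ_m = e (ρ_m − ρ_c)/ρ_m.
e = Δ ρ_m/(ρ_m − ρ_c) = 0.349 km × 3272/398 = 2.87 km.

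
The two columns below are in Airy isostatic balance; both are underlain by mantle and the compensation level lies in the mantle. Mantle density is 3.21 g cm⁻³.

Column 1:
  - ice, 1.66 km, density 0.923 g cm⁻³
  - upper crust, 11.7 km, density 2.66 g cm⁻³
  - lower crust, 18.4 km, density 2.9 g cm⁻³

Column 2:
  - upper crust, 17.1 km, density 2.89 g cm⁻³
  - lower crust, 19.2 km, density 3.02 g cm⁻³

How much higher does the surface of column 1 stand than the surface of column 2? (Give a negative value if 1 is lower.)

For any compensation level in the mantle, the mantle terms cancel and isostasy reduces to e = (Σt_1 − Σt_2) − (Σ(ρt)_1 − Σ(ρt)_2) / ρ_m.
Σt_1 = 31.76 km; Σt_2 = 36.3 km; Σ(ρt)_1 = 86.01418; Σ(ρt)_2 = 107.403 (in km·g cm⁻³).
e = (31.76 − 36.3) − (86.01418 − 107.403) / 3.21 = 2.12 km.

2.12 km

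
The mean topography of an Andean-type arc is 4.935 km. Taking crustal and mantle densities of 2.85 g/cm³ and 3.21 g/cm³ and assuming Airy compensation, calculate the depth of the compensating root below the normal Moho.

Equating mass per unit area of the two columns: the weight of the topography is balanced by the buoyancy of the root, ρ_c h = (ρ_m − ρ_c) r.
r = h · ρ_c / (ρ_m − ρ_c) = 4.935 km × 2.85 / (3.21 − 2.85) = 39.1 km.

39.1 km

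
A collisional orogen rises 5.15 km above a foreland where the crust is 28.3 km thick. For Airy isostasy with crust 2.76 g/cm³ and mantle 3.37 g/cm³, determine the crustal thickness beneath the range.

Root depth r = h ρ_c / (ρ_m − ρ_c) = 5.15 km × 2.76 / 0.61 = 23.3 km.
Total thickness = T + h + r = 28.3 km + 5.15 km + 23.3 km = 56.8 km.

56.8 km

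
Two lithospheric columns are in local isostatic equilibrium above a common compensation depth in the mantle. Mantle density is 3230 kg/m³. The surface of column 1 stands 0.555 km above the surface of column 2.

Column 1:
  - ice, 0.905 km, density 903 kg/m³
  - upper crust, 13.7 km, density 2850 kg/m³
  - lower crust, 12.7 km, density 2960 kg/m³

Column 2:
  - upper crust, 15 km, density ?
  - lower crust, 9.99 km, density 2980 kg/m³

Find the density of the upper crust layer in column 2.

2800 kg/m³

Take the compensation level at the base of the deeper column (depth z_c below the surface of column 1) and equate Σ ρ_i t_i down to z_c; mantle fills any gap and the z_c terms cancel.
Column 1: 0.905×903 + 13.7×2850 + 12.7×2960 + (z_c − 27.305)×3230
Column 2: 0.555×0 + 15×ρ + 9.99×2980 + (z_c − 0.555 − 24.99)×3230
The z_c×3230 term appears on both sides and cancels. Collect the known terms of each column as K = Σ(ρt)_known − 3230 × (depth of known layers): K_1 = 77454.215 − 3230×27.305 = −10740.935; K_2 = 29770.2 − 3230×(0.555 + 24.99) = −52740.15.
Balance: K_1 = K_2 + 15×ρ, so ρ = (K_1 − K_2)/15 = 41999.2/15 = 2800 kg/m³.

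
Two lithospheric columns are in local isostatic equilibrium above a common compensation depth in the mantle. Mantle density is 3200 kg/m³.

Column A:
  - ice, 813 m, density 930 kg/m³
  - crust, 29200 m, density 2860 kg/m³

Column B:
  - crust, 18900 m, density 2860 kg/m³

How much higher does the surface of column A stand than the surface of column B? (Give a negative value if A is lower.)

1670 m

For any compensation level in the mantle, the mantle terms cancel and isostasy reduces to e = (Σt_A − Σt_B) − (Σ(ρt)_A − Σ(ρt)_B) / ρ_m.
Σt_A = 30013 m; Σt_B = 18900 m; Σ(ρt)_A = 84268090; Σ(ρt)_B = 54054000 (in m·kg/m³).
e = (30013 − 18900) − (84268090 − 54054000) / 3200 = 1670 m.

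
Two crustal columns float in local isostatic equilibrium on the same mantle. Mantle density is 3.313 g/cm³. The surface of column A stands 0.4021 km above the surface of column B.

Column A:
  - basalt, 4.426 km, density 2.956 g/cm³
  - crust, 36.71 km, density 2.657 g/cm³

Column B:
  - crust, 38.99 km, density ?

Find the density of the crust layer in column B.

Take the compensation level at the base of the deeper column (depth z_c below the surface of column A) and equate Σ ρ_i t_i down to z_c; mantle fills any gap and the z_c terms cancel.
Column A: 4.426×2.956 + 36.71×2.657 + (z_c − 41.136)×3.313
Column B: 0.4021×0 + 38.99×ρ + (z_c − 0.4021 − 38.99)×3.313
The z_c×3.313 term appears on both sides and cancels. Collect the known terms of each column as K = Σ(ρt)_known − 3.313 × (depth of known layers): K_A = 110.621726 − 3.313×41.136 = −25.661842; K_B = 0 − 3.313×(0.4021 + 38.99) = −130.506027.
Balance: K_A = K_B + 38.99×ρ, so ρ = (K_A − K_B)/38.99 = 104.844/38.99 = 2.69 g/cm³.

2.69 g/cm³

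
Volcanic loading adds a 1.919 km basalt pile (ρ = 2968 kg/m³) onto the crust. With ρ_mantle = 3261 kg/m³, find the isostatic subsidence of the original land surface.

1.75 km

Subaerial loading: s = t ρ_load / ρ_m.
s = 1.919 km × 2968/3261 = 1.75 km.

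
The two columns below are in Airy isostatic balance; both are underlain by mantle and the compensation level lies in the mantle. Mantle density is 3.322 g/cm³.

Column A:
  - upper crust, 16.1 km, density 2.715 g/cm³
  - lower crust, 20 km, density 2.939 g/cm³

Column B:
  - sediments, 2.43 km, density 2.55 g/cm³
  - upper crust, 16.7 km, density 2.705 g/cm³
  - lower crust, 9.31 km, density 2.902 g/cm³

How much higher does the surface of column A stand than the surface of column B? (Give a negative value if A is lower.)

0.404 km

For any compensation level in the mantle, the mantle terms cancel and isostasy reduces to e = (Σt_A − Σt_B) − (Σ(ρt)_A − Σ(ρt)_B) / ρ_m.
Σt_A = 36.1 km; Σt_B = 28.44 km; Σ(ρt)_A = 102.4915; Σ(ρt)_B = 78.38762 (in km·g/cm³).
e = (36.1 − 28.44) − (102.4915 − 78.38762) / 3.322 = 0.404 km.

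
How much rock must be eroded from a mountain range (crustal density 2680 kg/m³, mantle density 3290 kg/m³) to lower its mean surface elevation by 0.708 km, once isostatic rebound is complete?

3.82 km

Net drop Δ = e − u = e − e ρ_c/ρ_m = e (ρ_m − ρ_c)/ρ_m.
e = Δ ρ_m/(ρ_m − ρ_c) = 0.708 km × 3290/610 = 3.82 km.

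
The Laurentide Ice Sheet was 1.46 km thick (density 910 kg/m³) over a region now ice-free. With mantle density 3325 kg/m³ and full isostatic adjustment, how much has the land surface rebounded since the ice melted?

Removing the load lets mantle flow back in; uplift u satisfies ρ_ice t = ρ_m u.
u = t ρ_ice/ρ_m = 1.46 km × 910/3325 = 0.4 km.

0.4 km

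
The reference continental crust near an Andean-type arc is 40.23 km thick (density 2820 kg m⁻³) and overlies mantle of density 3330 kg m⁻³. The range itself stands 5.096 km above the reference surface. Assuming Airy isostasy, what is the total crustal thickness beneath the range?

73.5 km

Root depth r = h ρ_c / (ρ_m − ρ_c) = 5.096 km × 2820 / 510 = 28.18 km.
Total thickness = T + h + r = 40.23 km + 5.096 km + 28.18 km = 73.5 km.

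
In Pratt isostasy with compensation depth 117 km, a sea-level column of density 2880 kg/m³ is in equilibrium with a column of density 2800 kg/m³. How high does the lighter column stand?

3.34 km

ρ_ref D = ρ (D + h) → h = D (ρ_ref − ρ)/ρ.
h = 117 km × (2880 − 2800)/2800 = 3.34 km.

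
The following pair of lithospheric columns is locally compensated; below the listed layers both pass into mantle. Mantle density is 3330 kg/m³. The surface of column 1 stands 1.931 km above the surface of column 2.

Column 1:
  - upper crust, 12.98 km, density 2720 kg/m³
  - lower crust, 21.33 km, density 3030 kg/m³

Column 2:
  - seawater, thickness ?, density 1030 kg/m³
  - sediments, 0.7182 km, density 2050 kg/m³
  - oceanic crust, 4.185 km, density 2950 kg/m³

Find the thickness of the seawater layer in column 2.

2.34 km

Take the compensation level at the base of the deeper column (depth z_c below the surface of column 1) and equate Σ ρ_i t_i down to z_c; mantle fills any gap and the z_c terms cancel.
Column 1: 12.98×2720 + 21.33×3030 + (z_c − 34.31)×3330
Column 2: 1.931×0 + x×1030 + 0.7182×2050 + 4.185×2950 + (z_c − 1.931 − 4.9032 − x)×3330
The z_c×3330 term appears on both sides and cancels. Collect the known terms of each column as K = Σ(ρt)_known − 3330 × (depth of known layers): K_1 = 99935.5 − 3330×34.31 = −14316.8; K_2 = 13818.06 − 3330×(1.931 + 4.9032) = −8939.826.
Balance: K_1 = K_2 − x×(3330 − 1030), so x = (K_2 − K_1)/(3330 − 1030) = 5376.97/2300 = 2.34 km.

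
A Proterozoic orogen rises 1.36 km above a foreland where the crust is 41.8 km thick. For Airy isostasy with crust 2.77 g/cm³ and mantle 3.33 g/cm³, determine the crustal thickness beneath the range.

Root depth r = h ρ_c / (ρ_m − ρ_c) = 1.36 km × 2.77 / 0.56 = 6.727 km.
Total thickness = T + h + r = 41.8 km + 1.36 km + 6.727 km = 49.9 km.

49.9 km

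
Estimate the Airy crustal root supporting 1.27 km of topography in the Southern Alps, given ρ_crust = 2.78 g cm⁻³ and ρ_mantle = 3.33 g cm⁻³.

Isostatic balance requires: the weight of the topography is balanced by the buoyancy of the root, ρ_c h = (ρ_m − ρ_c) r.
r = h · ρ_c / (ρ_m − ρ_c) = 1.27 km × 2.78 / (3.33 − 2.78) = 6.42 km.

6.42 km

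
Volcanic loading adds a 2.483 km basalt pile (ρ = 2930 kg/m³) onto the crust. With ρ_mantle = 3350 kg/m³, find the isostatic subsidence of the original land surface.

Subaerial loading: s = t ρ_load / ρ_m.
s = 2.483 km × 2930/3350 = 2.17 km.

2.17 km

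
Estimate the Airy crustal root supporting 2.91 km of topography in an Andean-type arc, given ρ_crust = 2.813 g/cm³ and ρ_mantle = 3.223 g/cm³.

20 km

By Archimedes' principle applied to the lithosphere: the weight of the topography is balanced by the buoyancy of the root, ρ_c h = (ρ_m − ρ_c) r.
r = h · ρ_c / (ρ_m − ρ_c) = 2.91 km × 2.813 / (3.223 − 2.813) = 20 km.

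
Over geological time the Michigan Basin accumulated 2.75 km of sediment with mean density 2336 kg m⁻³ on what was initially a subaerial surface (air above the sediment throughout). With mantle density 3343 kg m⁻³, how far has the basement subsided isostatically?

Subaerial load: s = t ρ_sed / ρ_m = 2.75 km × 2336/3343 = 1.92 km.

1.92 km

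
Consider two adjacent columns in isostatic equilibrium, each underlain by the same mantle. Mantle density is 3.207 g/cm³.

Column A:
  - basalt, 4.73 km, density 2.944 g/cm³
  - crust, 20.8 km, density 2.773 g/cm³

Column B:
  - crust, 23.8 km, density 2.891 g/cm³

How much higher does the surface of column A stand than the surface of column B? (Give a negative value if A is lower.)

For any compensation level in the mantle, the mantle terms cancel and isostasy reduces to e = (Σt_A − Σt_B) − (Σ(ρt)_A − Σ(ρt)_B) / ρ_m.
Σt_A = 25.53 km; Σt_B = 23.8 km; Σ(ρt)_A = 71.60352; Σ(ρt)_B = 68.8058 (in km·g/cm³).
e = (25.53 − 23.8) − (71.60352 − 68.8058) / 3.207 = 0.858 km.

0.858 km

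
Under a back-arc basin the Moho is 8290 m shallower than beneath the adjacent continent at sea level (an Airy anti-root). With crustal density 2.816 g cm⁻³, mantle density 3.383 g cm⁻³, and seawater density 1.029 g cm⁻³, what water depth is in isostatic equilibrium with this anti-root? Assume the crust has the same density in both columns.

2630 m

Replacing a thickness d of crust by seawater at the top must be balanced by replacing crust with mantle at the base: d (ρ_c − ρ_w) = a (ρ_m − ρ_c).
d = a (ρ_m − ρ_c)/(ρ_c − ρ_w) = 8290 m × 0.567/1.787 = 2630 m.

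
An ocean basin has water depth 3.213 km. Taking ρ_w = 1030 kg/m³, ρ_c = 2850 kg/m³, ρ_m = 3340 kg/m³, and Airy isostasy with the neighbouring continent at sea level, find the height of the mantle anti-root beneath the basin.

11.9 km

For local isostatic compensation: replacing crust with seawater at the top is compensated by replacing crust with mantle at the base: d (ρ_c − ρ_w) = a (ρ_m − ρ_c).
a = d (ρ_c − ρ_w)/(ρ_m − ρ_c) = 3.213 km × 1820/490 = 11.9 km.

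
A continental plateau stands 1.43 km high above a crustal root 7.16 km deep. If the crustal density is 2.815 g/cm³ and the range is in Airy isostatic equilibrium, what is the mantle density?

3.38 g/cm³

Airy balance: ρ_c h = (ρ_m − ρ_c) r → ρ_m = ρ_c (1 + h/r).
ρ_m = 2.815 × (1 + 1.43 km/7.16 km) = 3.38 g/cm³.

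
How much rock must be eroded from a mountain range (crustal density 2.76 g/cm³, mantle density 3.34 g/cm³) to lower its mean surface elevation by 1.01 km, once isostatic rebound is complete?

5.82 km

Net drop Δ = e − u = e − e ρ_c/ρ_m = e (ρ_m − ρ_c)/ρ_m.
e = Δ ρ_m/(ρ_m − ρ_c) = 1.01 km × 3.34/0.58 = 5.82 km.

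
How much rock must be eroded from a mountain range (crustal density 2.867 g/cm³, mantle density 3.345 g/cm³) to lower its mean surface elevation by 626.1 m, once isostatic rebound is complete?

Net drop Δ = e − u = e − e ρ_c/ρ_m = e (ρ_m − ρ_c)/ρ_m.
e = Δ ρ_m/(ρ_m − ρ_c) = 626.1 m × 3.345/0.478 = 4380 m.

4380 m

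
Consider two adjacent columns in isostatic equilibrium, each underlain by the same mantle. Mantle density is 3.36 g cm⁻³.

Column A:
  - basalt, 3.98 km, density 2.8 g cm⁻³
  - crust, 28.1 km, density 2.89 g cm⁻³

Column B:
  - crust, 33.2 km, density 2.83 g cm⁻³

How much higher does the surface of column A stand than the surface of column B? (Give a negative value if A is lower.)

−0.643 km

For any compensation level in the mantle, the mantle terms cancel and isostasy reduces to e = (Σt_A − Σt_B) − (Σ(ρt)_A − Σ(ρt)_B) / ρ_m.
Σt_A = 32.08 km; Σt_B = 33.2 km; Σ(ρt)_A = 92.353; Σ(ρt)_B = 93.956 (in km·g cm⁻³).
e = (32.08 − 33.2) − (92.353 − 93.956) / 3.36 = −0.643 km.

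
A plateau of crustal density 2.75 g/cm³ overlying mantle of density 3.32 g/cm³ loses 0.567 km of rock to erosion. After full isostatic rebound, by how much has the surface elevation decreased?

Rebound u = e ρ_c/ρ_m = 0.567 km × 2.75/3.32 = 0.4697 km.
Net surface drop = e − u = 0.567 km − 0.4697 km = e (ρ_m − ρ_c)/ρ_m = 0.0973 km.

0.0973 km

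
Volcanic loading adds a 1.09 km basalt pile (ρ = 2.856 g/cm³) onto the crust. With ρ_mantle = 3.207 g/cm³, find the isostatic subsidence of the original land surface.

Subaerial loading: s = t ρ_load / ρ_m.
s = 1.09 km × 2.856/3.207 = 0.971 km.

0.971 km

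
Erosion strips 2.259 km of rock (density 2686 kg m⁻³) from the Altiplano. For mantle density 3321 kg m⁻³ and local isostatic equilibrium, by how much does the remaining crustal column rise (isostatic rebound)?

Unloading: uplift u = e ρ_c/ρ_m = 2.259 km × 2686/3321 = 1.83 km.

1.83 km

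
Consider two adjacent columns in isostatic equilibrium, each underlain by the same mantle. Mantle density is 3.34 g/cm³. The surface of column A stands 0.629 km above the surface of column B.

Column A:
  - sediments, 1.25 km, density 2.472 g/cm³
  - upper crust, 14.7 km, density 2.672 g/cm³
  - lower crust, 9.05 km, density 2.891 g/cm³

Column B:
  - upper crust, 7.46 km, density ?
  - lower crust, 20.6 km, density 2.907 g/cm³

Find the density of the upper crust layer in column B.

Take the compensation level at the base of the deeper column (depth z_c below the surface of column A) and equate Σ ρ_i t_i down to z_c; mantle fills any gap and the z_c terms cancel.
Column A: 1.25×2.472 + 14.7×2.672 + 9.05×2.891 + (z_c − 25)×3.34
Column B: 0.629×0 + 7.46×ρ + 20.6×2.907 + (z_c − 0.629 − 28.06)×3.34
The z_c×3.34 term appears on both sides and cancels. Collect the known terms of each column as K = Σ(ρt)_known − 3.34 × (depth of known layers): K_A = 68.53195 − 3.34×25 = −14.96805; K_B = 59.8842 − 3.34×(0.629 + 28.06) = −35.93706.
Balance: K_A = K_B + 7.46×ρ, so ρ = (K_A − K_B)/7.46 = 20.969/7.46 = 2.81 g/cm³.

2.81 g/cm³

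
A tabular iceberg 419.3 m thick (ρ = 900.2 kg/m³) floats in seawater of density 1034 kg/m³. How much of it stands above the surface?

54.3 m

Floating equilibrium: submerged depth d = t ρ_obj/ρ_fluid = 419.3 m × 900.2/1034 = 365 m.
Freeboard = t − d = 419.3 m − 365 m = 54.3 m.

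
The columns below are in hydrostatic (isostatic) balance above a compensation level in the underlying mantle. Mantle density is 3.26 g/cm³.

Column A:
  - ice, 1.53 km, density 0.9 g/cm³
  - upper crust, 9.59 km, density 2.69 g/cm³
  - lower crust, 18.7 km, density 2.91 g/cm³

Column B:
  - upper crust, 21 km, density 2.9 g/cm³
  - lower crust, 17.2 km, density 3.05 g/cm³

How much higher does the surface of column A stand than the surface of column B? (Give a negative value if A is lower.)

For any compensation level in the mantle, the mantle terms cancel and isostasy reduces to e = (Σt_A − Σt_B) − (Σ(ρt)_A − Σ(ρt)_B) / ρ_m.
Σt_A = 29.82 km; Σt_B = 38.2 km; Σ(ρt)_A = 81.5911; Σ(ρt)_B = 113.36 (in km·g/cm³).
e = (29.82 − 38.2) − (81.5911 − 113.36) / 3.26 = 1.37 km.

1.37 km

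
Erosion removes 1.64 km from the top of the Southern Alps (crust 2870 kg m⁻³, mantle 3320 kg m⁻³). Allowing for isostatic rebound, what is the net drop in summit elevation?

Rebound u = e ρ_c/ρ_m = 1.64 km × 2870/3320 = 1.418 km.
Net surface drop = e − u = 1.64 km − 1.418 km = e (ρ_m − ρ_c)/ρ_m = 0.222 km.

0.222 km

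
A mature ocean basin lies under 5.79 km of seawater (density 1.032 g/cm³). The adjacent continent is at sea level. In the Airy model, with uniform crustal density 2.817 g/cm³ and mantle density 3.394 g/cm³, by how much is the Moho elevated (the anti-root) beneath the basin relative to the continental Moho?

Equating mass per unit area of the two columns: replacing crust with seawater at the top is compensated by replacing crust with mantle at the base: d (ρ_c − ρ_w) = a (ρ_m − ρ_c).
a = d (ρ_c − ρ_w)/(ρ_m − ρ_c) = 5.79 km × 1.785/0.577 = 17.9 km.

17.9 km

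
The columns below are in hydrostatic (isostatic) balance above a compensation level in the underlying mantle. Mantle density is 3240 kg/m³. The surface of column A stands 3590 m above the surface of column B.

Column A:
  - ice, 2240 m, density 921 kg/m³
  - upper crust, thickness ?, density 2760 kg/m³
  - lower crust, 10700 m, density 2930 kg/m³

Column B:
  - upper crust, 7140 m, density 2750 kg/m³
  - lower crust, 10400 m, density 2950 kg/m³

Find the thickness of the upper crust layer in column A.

20100 m

Take the compensation level at the base of the deeper column (depth z_c below the surface of column A) and equate Σ ρ_i t_i down to z_c; mantle fills any gap and the z_c terms cancel.
Column A: 2240×921 + x×2760 + 10700×2930 + (z_c − 12940 − x)×3240
Column B: 3590×0 + 7140×2750 + 10400×2950 + (z_c − 3590 − 17540)×3240
The z_c×3240 term appears on both sides and cancels. Collect the known terms of each column as K = Σ(ρt)_known − 3240 × (depth of known layers): K_A = 33414040 − 3240×12940 = −8511560; K_B = 50315000 − 3240×(3590 + 17540) = −18146200.
Balance: K_A − x×(3240 − 2760) = K_B, so x = (K_A − K_B)/(3240 − 2760) = 9634640/480 = 20100 m.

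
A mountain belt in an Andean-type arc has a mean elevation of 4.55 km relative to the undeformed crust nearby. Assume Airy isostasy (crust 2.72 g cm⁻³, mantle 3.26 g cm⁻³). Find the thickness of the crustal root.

22.9 km

Equating mass per unit area of the two columns: the weight of the topography is balanced by the buoyancy of the root, ρ_c h = (ρ_m − ρ_c) r.
r = h · ρ_c / (ρ_m − ρ_c) = 4.55 km × 2.72 / (3.26 − 2.72) = 22.9 km.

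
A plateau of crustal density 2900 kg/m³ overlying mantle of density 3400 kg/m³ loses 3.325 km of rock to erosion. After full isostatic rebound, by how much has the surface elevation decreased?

0.489 km

Rebound u = e ρ_c/ρ_m = 3.325 km × 2900/3400 = 2.836 km.
Net surface drop = e − u = 3.325 km − 2.836 km = e (ρ_m − ρ_c)/ρ_m = 0.489 km.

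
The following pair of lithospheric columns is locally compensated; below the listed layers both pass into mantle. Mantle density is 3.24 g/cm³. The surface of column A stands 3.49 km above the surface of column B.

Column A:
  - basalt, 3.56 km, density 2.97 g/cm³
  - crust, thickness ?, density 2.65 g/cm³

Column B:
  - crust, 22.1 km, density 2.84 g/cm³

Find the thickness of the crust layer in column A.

Take the compensation level at the base of the deeper column (depth z_c below the surface of column A) and equate Σ ρ_i t_i down to z_c; mantle fills any gap and the z_c terms cancel.
Column A: 3.56×2.97 + x×2.65 + (z_c − 3.56 − x)×3.24
Column B: 3.49×0 + 22.1×2.84 + (z_c − 3.49 − 22.1)×3.24
The z_c×3.24 term appears on both sides and cancels. Collect the known terms of each column as K = Σ(ρt)_known − 3.24 × (depth of known layers): K_A = 10.5732 − 3.24×3.56 = −0.9612; K_B = 62.764 − 3.24×(3.49 + 22.1) = −20.1476.
Balance: K_A − x×(3.24 − 2.65) = K_B, so x = (K_A − K_B)/(3.24 − 2.65) = 19.1864/0.59 = 32.5 km.

32.5 km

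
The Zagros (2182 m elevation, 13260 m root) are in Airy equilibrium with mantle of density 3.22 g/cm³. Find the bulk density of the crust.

2.77 g/cm³

ρ_c h = (ρ_m − ρ_c) r → ρ_c (h + r) = ρ_m r → ρ_c = ρ_m r / (h + r).
ρ_c = 3.22 × 13260 m / (2182 m + 13260 m) = 2.77 g/cm³.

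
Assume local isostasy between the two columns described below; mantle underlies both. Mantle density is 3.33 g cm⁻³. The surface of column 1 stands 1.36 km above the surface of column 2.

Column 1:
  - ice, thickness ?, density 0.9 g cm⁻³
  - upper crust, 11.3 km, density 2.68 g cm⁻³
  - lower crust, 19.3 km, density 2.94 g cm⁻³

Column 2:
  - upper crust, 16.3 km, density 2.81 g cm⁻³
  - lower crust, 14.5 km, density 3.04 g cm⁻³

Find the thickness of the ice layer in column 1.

0.962 km

Take the compensation level at the base of the deeper column (depth z_c below the surface of column 1) and equate Σ ρ_i t_i down to z_c; mantle fills any gap and the z_c terms cancel.
Column 1: x×0.9 + 11.3×2.68 + 19.3×2.94 + (z_c − 30.6 − x)×3.33
Column 2: 1.36×0 + 16.3×2.81 + 14.5×3.04 + (z_c − 1.36 − 30.8)×3.33
The z_c×3.33 term appears on both sides and cancels. Collect the known terms of each column as K = Σ(ρt)_known − 3.33 × (depth of known layers): K_1 = 87.026 − 3.33×30.6 = −14.872; K_2 = 89.883 − 3.33×(1.36 + 30.8) = −17.2098.
Balance: K_1 − x×(3.33 − 0.9) = K_2, so x = (K_1 − K_2)/(3.33 − 0.9) = 2.3378/2.43 = 0.962 km.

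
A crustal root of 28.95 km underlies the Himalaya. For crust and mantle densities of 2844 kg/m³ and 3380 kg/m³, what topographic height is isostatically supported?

5.46 km

Equating mass per unit area of the two columns: ρ_c h = (ρ_m − ρ_c) r.
h = r (ρ_m − ρ_c) / ρ_c = 28.95 km × (3380 − 2844) / 2844 = 5.46 km.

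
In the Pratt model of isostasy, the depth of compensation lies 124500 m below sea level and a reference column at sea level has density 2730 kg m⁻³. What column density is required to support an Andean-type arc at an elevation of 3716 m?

2650 kg m⁻³

Pratt balance: ρ_ref D = ρ (D + h).
ρ = ρ_ref D/(D + h) = 2730 × 124500 m/(124500 m + 3716 m) = 2650 kg m⁻³.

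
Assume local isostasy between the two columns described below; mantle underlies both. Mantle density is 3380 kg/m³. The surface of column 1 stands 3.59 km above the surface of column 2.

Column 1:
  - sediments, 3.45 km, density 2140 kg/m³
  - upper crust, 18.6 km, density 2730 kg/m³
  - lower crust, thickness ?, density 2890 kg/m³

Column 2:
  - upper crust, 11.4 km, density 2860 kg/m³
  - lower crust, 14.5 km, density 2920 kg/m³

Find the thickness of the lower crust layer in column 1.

Take the compensation level at the base of the deeper column (depth z_c below the surface of column 1) and equate Σ ρ_i t_i down to z_c; mantle fills any gap and the z_c terms cancel.
Column 1: 3.45×2140 + 18.6×2730 + x×2890 + (z_c − 22.05 − x)×3380
Column 2: 3.59×0 + 11.4×2860 + 14.5×2920 + (z_c − 3.59 − 25.9)×3380
The z_c×3380 term appears on both sides and cancels. Collect the known terms of each column as K = Σ(ρt)_known − 3380 × (depth of known layers): K_1 = 58161 − 3380×22.05 = −16368; K_2 = 74944 − 3380×(3.59 + 25.9) = −24732.2.
Balance: K_1 − x×(3380 − 2890) = K_2, so x = (K_1 − K_2)/(3380 − 2890) = 8364.2/490 = 17.1 km.

17.1 km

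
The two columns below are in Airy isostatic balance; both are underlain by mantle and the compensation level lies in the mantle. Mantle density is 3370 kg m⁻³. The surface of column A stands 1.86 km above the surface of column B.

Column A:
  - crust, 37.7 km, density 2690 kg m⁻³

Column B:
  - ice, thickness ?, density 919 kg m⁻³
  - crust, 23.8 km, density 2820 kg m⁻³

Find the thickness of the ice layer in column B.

2.56 km

Take the compensation level at the base of the deeper column (depth z_c below the surface of column A) and equate Σ ρ_i t_i down to z_c; mantle fills any gap and the z_c terms cancel.
Column A: 37.7×2690 + (z_c − 37.7)×3370
Column B: 1.86×0 + x×919 + 23.8×2820 + (z_c − 1.86 − 23.8 − x)×3370
The z_c×3370 term appears on both sides and cancels. Collect the known terms of each column as K = Σ(ρt)_known − 3370 × (depth of known layers): K_A = 101413 − 3370×37.7 = −25636; K_B = 67116 − 3370×(1.86 + 23.8) = −19358.2.
Balance: K_A = K_B − x×(3370 − 919), so x = (K_B − K_A)/(3370 − 919) = 6277.8/2451 = 2.56 km.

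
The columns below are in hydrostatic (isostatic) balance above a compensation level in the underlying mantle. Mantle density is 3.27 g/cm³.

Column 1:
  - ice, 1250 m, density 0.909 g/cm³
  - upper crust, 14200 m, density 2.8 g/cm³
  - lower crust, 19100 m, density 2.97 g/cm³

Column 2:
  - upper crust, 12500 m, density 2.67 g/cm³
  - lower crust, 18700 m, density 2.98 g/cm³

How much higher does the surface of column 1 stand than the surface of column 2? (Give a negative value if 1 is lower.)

744 m

For any compensation level in the mantle, the mantle terms cancel and isostasy reduces to e = (Σt_1 − Σt_2) − (Σ(ρt)_1 − Σ(ρt)_2) / ρ_m.
Σt_1 = 34550 m; Σt_2 = 31200 m; Σ(ρt)_1 = 97623.25; Σ(ρt)_2 = 89101 (in m·g/cm³).
e = (34550 − 31200) − (97623.25 − 89101) / 3.27 = 744 m.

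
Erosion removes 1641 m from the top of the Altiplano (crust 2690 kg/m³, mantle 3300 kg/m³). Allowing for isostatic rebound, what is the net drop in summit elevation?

Rebound u = e ρ_c/ρ_m = 1641 m × 2690/3300 = 1338 m.
Net surface drop = e − u = 1641 m − 1338 m = e (ρ_m − ρ_c)/ρ_m = 303 m.

303 m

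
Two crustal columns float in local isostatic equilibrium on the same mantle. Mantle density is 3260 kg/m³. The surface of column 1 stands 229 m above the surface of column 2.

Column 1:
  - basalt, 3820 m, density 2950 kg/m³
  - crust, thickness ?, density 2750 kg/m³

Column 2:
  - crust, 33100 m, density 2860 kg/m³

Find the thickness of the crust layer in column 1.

25100 m

Take the compensation level at the base of the deeper column (depth z_c below the surface of column 1) and equate Σ ρ_i t_i down to z_c; mantle fills any gap and the z_c terms cancel.
Column 1: 3820×2950 + x×2750 + (z_c − 3820 − x)×3260
Column 2: 229×0 + 33100×2860 + (z_c − 229 − 33100)×3260
The z_c×3260 term appears on both sides and cancels. Collect the known terms of each column as K = Σ(ρt)_known − 3260 × (depth of known layers): K_1 = 11269000 − 3260×3820 = −1184200; K_2 = 94666000 − 3260×(229 + 33100) = −13986540.
Balance: K_1 − x×(3260 − 2750) = K_2, so x = (K_1 − K_2)/(3260 − 2750) = 12802300/510 = 25100 m.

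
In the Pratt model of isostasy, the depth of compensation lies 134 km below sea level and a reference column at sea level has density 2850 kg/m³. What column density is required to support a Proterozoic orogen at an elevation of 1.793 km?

Pratt balance: ρ_ref D = ρ (D + h).
ρ = ρ_ref D/(D + h) = 2850 × 134 km/(134 km + 1.793 km) = 2810 kg/m³.

2810 kg/m³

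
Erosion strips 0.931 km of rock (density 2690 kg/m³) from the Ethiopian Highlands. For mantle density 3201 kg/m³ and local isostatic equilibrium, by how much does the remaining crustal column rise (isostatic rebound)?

Unloading: uplift u = e ρ_c/ρ_m = 0.931 km × 2690/3201 = 0.782 km.

0.782 km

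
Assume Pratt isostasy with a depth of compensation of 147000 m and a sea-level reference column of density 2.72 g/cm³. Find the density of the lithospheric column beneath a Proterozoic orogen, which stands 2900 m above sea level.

2.67 g/cm³

Pratt balance: ρ_ref D = ρ (D + h).
ρ = ρ_ref D/(D + h) = 2.72 × 147000 m/(147000 m + 2900 m) = 2.67 g/cm³.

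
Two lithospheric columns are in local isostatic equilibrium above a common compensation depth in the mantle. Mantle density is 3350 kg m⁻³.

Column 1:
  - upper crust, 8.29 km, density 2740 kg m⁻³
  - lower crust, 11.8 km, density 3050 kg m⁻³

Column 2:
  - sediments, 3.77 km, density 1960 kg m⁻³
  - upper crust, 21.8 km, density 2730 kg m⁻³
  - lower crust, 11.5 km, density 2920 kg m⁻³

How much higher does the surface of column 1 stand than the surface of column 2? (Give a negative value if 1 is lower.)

For any compensation level in the mantle, the mantle terms cancel and isostasy reduces to e = (Σt_1 − Σt_2) − (Σ(ρt)_1 − Σ(ρt)_2) / ρ_m.
Σt_1 = 20.09 km; Σt_2 = 37.07 km; Σ(ρt)_1 = 58704.6; Σ(ρt)_2 = 100483.2 (in km·kg m⁻³).
e = (20.09 − 37.07) − (58704.6 − 100483.2) / 3350 = −4.51 km.

−4.51 km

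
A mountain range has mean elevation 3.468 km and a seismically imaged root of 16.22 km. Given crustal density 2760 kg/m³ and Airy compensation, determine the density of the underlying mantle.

3350 kg/m³

Airy balance: ρ_c h = (ρ_m − ρ_c) r → ρ_m = ρ_c (1 + h/r).
ρ_m = 2760 × (1 + 3.468 km/16.22 km) = 3350 kg/m³.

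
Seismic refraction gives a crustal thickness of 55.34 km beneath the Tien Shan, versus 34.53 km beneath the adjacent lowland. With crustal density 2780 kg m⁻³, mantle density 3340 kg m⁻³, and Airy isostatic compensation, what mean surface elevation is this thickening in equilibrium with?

3.49 km

Excess crust Δ = 55.34 km − 34.53 km = 20.81 km, split between elevation h and root r with h + r = Δ.
Airy balance ρ_c h = (ρ_m − ρ_c) r gives r = h ρ_c/(ρ_m − ρ_c), so h (1 + ρ_c/(ρ_m − ρ_c)) = Δ, i.e. h = Δ (ρ_m − ρ_c)/ρ_m.
h = 20.81 km × 560/3340 = 3.49 km.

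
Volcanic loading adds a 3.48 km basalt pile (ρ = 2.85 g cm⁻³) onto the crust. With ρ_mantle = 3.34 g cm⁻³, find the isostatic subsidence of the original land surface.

Subaerial loading: s = t ρ_load / ρ_m.
s = 3.48 km × 2.85/3.34 = 2.97 km.

2.97 km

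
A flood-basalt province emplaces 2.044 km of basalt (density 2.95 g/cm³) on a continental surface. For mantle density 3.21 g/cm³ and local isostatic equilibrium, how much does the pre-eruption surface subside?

Subaerial loading: s = t ρ_load / ρ_m.
s = 2.044 km × 2.95/3.21 = 1.88 km.

1.88 km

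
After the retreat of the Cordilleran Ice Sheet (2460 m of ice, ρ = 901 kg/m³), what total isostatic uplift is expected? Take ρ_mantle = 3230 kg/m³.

Removing the load lets mantle flow back in; uplift u satisfies ρ_ice t = ρ_m u.
u = t ρ_ice/ρ_m = 2460 m × 901/3230 = 686 m.

686 m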